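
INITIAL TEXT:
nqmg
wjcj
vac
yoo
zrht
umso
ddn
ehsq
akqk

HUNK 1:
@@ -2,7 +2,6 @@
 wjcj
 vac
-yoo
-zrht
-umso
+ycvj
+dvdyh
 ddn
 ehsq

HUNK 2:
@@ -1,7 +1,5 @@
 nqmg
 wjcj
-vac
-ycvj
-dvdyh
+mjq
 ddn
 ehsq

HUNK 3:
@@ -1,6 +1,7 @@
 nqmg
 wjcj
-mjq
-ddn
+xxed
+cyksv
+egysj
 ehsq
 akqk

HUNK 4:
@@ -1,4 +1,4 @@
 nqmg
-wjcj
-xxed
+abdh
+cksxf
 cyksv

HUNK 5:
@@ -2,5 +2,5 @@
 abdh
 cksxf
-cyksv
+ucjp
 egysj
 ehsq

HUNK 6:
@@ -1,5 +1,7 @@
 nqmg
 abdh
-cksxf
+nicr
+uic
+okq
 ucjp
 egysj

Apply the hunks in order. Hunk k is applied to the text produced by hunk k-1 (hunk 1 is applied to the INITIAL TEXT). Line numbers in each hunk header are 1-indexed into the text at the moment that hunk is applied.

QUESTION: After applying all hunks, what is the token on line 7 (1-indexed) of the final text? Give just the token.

Hunk 1: at line 2 remove [yoo,zrht,umso] add [ycvj,dvdyh] -> 8 lines: nqmg wjcj vac ycvj dvdyh ddn ehsq akqk
Hunk 2: at line 1 remove [vac,ycvj,dvdyh] add [mjq] -> 6 lines: nqmg wjcj mjq ddn ehsq akqk
Hunk 3: at line 1 remove [mjq,ddn] add [xxed,cyksv,egysj] -> 7 lines: nqmg wjcj xxed cyksv egysj ehsq akqk
Hunk 4: at line 1 remove [wjcj,xxed] add [abdh,cksxf] -> 7 lines: nqmg abdh cksxf cyksv egysj ehsq akqk
Hunk 5: at line 2 remove [cyksv] add [ucjp] -> 7 lines: nqmg abdh cksxf ucjp egysj ehsq akqk
Hunk 6: at line 1 remove [cksxf] add [nicr,uic,okq] -> 9 lines: nqmg abdh nicr uic okq ucjp egysj ehsq akqk
Final line 7: egysj

Answer: egysj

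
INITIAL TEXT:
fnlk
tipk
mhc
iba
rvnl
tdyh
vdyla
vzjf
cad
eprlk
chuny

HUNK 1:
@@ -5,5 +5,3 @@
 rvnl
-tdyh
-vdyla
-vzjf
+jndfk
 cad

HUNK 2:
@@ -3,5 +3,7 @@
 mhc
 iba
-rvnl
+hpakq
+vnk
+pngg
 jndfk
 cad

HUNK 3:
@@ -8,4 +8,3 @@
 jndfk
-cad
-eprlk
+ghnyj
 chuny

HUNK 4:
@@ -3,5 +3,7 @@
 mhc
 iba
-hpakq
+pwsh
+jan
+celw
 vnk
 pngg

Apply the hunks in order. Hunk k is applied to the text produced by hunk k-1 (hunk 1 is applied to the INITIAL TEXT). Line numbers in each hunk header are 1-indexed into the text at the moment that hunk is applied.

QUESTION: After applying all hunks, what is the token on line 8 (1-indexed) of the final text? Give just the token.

Answer: vnk

Derivation:
Hunk 1: at line 5 remove [tdyh,vdyla,vzjf] add [jndfk] -> 9 lines: fnlk tipk mhc iba rvnl jndfk cad eprlk chuny
Hunk 2: at line 3 remove [rvnl] add [hpakq,vnk,pngg] -> 11 lines: fnlk tipk mhc iba hpakq vnk pngg jndfk cad eprlk chuny
Hunk 3: at line 8 remove [cad,eprlk] add [ghnyj] -> 10 lines: fnlk tipk mhc iba hpakq vnk pngg jndfk ghnyj chuny
Hunk 4: at line 3 remove [hpakq] add [pwsh,jan,celw] -> 12 lines: fnlk tipk mhc iba pwsh jan celw vnk pngg jndfk ghnyj chuny
Final line 8: vnk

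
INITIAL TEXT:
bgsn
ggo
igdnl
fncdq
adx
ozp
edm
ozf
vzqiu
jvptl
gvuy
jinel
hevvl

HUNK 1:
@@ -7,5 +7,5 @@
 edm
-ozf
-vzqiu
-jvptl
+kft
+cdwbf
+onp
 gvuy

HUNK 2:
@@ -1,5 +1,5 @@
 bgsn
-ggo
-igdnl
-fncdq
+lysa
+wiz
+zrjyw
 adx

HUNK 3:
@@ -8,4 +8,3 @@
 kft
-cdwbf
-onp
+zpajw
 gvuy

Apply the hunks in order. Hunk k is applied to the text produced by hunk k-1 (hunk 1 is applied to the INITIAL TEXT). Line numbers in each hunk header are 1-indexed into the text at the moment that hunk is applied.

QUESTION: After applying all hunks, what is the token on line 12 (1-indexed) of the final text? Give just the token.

Hunk 1: at line 7 remove [ozf,vzqiu,jvptl] add [kft,cdwbf,onp] -> 13 lines: bgsn ggo igdnl fncdq adx ozp edm kft cdwbf onp gvuy jinel hevvl
Hunk 2: at line 1 remove [ggo,igdnl,fncdq] add [lysa,wiz,zrjyw] -> 13 lines: bgsn lysa wiz zrjyw adx ozp edm kft cdwbf onp gvuy jinel hevvl
Hunk 3: at line 8 remove [cdwbf,onp] add [zpajw] -> 12 lines: bgsn lysa wiz zrjyw adx ozp edm kft zpajw gvuy jinel hevvl
Final line 12: hevvl

Answer: hevvl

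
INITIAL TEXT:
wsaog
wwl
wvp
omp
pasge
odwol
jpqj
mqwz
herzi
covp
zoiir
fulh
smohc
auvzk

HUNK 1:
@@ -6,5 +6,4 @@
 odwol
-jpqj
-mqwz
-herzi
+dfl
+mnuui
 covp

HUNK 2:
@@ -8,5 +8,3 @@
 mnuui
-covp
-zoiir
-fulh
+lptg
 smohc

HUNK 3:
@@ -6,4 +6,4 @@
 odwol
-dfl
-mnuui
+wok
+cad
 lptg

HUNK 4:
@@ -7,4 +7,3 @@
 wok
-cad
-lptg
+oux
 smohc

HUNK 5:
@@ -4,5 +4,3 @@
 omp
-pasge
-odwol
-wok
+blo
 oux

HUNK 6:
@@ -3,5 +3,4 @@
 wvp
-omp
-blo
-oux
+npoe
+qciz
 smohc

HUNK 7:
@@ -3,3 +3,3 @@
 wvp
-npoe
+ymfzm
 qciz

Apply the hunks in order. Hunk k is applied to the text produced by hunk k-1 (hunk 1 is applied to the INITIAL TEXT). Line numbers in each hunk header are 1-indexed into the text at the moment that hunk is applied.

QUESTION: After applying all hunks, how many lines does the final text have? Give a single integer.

Hunk 1: at line 6 remove [jpqj,mqwz,herzi] add [dfl,mnuui] -> 13 lines: wsaog wwl wvp omp pasge odwol dfl mnuui covp zoiir fulh smohc auvzk
Hunk 2: at line 8 remove [covp,zoiir,fulh] add [lptg] -> 11 lines: wsaog wwl wvp omp pasge odwol dfl mnuui lptg smohc auvzk
Hunk 3: at line 6 remove [dfl,mnuui] add [wok,cad] -> 11 lines: wsaog wwl wvp omp pasge odwol wok cad lptg smohc auvzk
Hunk 4: at line 7 remove [cad,lptg] add [oux] -> 10 lines: wsaog wwl wvp omp pasge odwol wok oux smohc auvzk
Hunk 5: at line 4 remove [pasge,odwol,wok] add [blo] -> 8 lines: wsaog wwl wvp omp blo oux smohc auvzk
Hunk 6: at line 3 remove [omp,blo,oux] add [npoe,qciz] -> 7 lines: wsaog wwl wvp npoe qciz smohc auvzk
Hunk 7: at line 3 remove [npoe] add [ymfzm] -> 7 lines: wsaog wwl wvp ymfzm qciz smohc auvzk
Final line count: 7

Answer: 7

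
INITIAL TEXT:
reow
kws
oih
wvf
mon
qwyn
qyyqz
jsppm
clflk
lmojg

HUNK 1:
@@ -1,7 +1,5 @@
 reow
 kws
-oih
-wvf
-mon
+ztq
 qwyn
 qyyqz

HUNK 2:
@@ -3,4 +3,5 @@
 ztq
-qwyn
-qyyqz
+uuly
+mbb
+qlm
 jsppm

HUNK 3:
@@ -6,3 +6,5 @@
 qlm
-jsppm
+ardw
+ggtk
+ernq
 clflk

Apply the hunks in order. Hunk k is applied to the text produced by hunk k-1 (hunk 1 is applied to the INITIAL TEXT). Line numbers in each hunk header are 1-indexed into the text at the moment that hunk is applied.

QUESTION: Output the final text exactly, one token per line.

Answer: reow
kws
ztq
uuly
mbb
qlm
ardw
ggtk
ernq
clflk
lmojg

Derivation:
Hunk 1: at line 1 remove [oih,wvf,mon] add [ztq] -> 8 lines: reow kws ztq qwyn qyyqz jsppm clflk lmojg
Hunk 2: at line 3 remove [qwyn,qyyqz] add [uuly,mbb,qlm] -> 9 lines: reow kws ztq uuly mbb qlm jsppm clflk lmojg
Hunk 3: at line 6 remove [jsppm] add [ardw,ggtk,ernq] -> 11 lines: reow kws ztq uuly mbb qlm ardw ggtk ernq clflk lmojg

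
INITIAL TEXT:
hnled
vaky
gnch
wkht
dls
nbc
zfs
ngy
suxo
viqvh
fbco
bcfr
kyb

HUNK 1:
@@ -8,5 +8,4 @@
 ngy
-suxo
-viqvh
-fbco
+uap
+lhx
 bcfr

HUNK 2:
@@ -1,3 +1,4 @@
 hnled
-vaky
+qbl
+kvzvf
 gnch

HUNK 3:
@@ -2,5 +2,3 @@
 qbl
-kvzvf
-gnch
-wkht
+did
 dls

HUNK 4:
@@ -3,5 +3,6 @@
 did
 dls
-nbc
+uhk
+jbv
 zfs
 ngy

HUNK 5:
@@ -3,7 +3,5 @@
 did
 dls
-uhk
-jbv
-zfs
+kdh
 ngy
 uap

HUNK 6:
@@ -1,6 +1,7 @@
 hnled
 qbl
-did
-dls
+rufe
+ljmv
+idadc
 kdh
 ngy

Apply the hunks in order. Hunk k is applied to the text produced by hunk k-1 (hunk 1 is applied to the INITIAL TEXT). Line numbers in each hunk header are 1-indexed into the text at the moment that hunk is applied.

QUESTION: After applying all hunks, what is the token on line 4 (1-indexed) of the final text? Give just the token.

Hunk 1: at line 8 remove [suxo,viqvh,fbco] add [uap,lhx] -> 12 lines: hnled vaky gnch wkht dls nbc zfs ngy uap lhx bcfr kyb
Hunk 2: at line 1 remove [vaky] add [qbl,kvzvf] -> 13 lines: hnled qbl kvzvf gnch wkht dls nbc zfs ngy uap lhx bcfr kyb
Hunk 3: at line 2 remove [kvzvf,gnch,wkht] add [did] -> 11 lines: hnled qbl did dls nbc zfs ngy uap lhx bcfr kyb
Hunk 4: at line 3 remove [nbc] add [uhk,jbv] -> 12 lines: hnled qbl did dls uhk jbv zfs ngy uap lhx bcfr kyb
Hunk 5: at line 3 remove [uhk,jbv,zfs] add [kdh] -> 10 lines: hnled qbl did dls kdh ngy uap lhx bcfr kyb
Hunk 6: at line 1 remove [did,dls] add [rufe,ljmv,idadc] -> 11 lines: hnled qbl rufe ljmv idadc kdh ngy uap lhx bcfr kyb
Final line 4: ljmv

Answer: ljmv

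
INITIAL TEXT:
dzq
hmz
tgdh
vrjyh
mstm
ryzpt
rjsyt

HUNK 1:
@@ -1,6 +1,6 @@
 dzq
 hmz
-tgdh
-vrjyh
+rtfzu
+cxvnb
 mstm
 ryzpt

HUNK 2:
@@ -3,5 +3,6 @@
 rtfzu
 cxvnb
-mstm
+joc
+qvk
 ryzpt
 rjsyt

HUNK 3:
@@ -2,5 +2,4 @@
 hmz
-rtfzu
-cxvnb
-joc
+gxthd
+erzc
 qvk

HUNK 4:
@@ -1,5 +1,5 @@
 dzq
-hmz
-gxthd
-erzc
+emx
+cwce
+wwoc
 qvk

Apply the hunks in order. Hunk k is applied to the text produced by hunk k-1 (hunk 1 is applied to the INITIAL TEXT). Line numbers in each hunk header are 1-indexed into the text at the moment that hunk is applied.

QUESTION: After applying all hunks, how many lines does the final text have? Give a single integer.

Answer: 7

Derivation:
Hunk 1: at line 1 remove [tgdh,vrjyh] add [rtfzu,cxvnb] -> 7 lines: dzq hmz rtfzu cxvnb mstm ryzpt rjsyt
Hunk 2: at line 3 remove [mstm] add [joc,qvk] -> 8 lines: dzq hmz rtfzu cxvnb joc qvk ryzpt rjsyt
Hunk 3: at line 2 remove [rtfzu,cxvnb,joc] add [gxthd,erzc] -> 7 lines: dzq hmz gxthd erzc qvk ryzpt rjsyt
Hunk 4: at line 1 remove [hmz,gxthd,erzc] add [emx,cwce,wwoc] -> 7 lines: dzq emx cwce wwoc qvk ryzpt rjsyt
Final line count: 7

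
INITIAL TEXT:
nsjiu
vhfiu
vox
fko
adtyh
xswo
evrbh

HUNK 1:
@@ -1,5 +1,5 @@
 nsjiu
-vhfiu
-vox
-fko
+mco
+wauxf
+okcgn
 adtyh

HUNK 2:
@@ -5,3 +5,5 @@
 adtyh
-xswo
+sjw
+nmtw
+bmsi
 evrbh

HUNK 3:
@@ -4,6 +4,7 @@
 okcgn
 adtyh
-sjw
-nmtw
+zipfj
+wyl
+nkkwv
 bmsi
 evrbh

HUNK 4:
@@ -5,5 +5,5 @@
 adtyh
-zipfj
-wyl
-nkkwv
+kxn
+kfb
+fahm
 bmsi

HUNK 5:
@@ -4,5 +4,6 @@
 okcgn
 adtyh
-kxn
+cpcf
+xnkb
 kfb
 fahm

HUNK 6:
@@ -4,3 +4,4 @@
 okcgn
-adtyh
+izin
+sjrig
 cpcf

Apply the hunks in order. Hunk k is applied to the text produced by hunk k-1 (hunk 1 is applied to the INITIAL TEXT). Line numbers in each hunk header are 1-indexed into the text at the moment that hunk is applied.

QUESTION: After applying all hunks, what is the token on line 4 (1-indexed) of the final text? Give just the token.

Hunk 1: at line 1 remove [vhfiu,vox,fko] add [mco,wauxf,okcgn] -> 7 lines: nsjiu mco wauxf okcgn adtyh xswo evrbh
Hunk 2: at line 5 remove [xswo] add [sjw,nmtw,bmsi] -> 9 lines: nsjiu mco wauxf okcgn adtyh sjw nmtw bmsi evrbh
Hunk 3: at line 4 remove [sjw,nmtw] add [zipfj,wyl,nkkwv] -> 10 lines: nsjiu mco wauxf okcgn adtyh zipfj wyl nkkwv bmsi evrbh
Hunk 4: at line 5 remove [zipfj,wyl,nkkwv] add [kxn,kfb,fahm] -> 10 lines: nsjiu mco wauxf okcgn adtyh kxn kfb fahm bmsi evrbh
Hunk 5: at line 4 remove [kxn] add [cpcf,xnkb] -> 11 lines: nsjiu mco wauxf okcgn adtyh cpcf xnkb kfb fahm bmsi evrbh
Hunk 6: at line 4 remove [adtyh] add [izin,sjrig] -> 12 lines: nsjiu mco wauxf okcgn izin sjrig cpcf xnkb kfb fahm bmsi evrbh
Final line 4: okcgn

Answer: okcgn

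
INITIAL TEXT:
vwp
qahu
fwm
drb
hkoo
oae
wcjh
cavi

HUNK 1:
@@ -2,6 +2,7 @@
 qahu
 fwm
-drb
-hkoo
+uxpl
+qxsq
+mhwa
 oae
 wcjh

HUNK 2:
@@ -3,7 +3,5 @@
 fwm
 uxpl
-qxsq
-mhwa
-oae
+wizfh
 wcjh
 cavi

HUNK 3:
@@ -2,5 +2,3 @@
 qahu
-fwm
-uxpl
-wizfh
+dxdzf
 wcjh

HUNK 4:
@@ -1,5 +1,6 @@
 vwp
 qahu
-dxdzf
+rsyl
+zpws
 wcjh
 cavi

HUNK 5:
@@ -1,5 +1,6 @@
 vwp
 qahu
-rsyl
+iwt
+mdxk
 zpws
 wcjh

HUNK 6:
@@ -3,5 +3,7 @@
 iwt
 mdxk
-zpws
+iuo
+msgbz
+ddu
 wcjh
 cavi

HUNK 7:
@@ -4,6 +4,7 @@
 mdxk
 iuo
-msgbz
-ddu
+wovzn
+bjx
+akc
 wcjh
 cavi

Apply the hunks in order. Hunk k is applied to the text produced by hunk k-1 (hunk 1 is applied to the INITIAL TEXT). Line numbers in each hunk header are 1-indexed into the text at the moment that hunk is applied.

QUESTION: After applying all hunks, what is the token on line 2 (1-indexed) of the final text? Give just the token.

Answer: qahu

Derivation:
Hunk 1: at line 2 remove [drb,hkoo] add [uxpl,qxsq,mhwa] -> 9 lines: vwp qahu fwm uxpl qxsq mhwa oae wcjh cavi
Hunk 2: at line 3 remove [qxsq,mhwa,oae] add [wizfh] -> 7 lines: vwp qahu fwm uxpl wizfh wcjh cavi
Hunk 3: at line 2 remove [fwm,uxpl,wizfh] add [dxdzf] -> 5 lines: vwp qahu dxdzf wcjh cavi
Hunk 4: at line 1 remove [dxdzf] add [rsyl,zpws] -> 6 lines: vwp qahu rsyl zpws wcjh cavi
Hunk 5: at line 1 remove [rsyl] add [iwt,mdxk] -> 7 lines: vwp qahu iwt mdxk zpws wcjh cavi
Hunk 6: at line 3 remove [zpws] add [iuo,msgbz,ddu] -> 9 lines: vwp qahu iwt mdxk iuo msgbz ddu wcjh cavi
Hunk 7: at line 4 remove [msgbz,ddu] add [wovzn,bjx,akc] -> 10 lines: vwp qahu iwt mdxk iuo wovzn bjx akc wcjh cavi
Final line 2: qahu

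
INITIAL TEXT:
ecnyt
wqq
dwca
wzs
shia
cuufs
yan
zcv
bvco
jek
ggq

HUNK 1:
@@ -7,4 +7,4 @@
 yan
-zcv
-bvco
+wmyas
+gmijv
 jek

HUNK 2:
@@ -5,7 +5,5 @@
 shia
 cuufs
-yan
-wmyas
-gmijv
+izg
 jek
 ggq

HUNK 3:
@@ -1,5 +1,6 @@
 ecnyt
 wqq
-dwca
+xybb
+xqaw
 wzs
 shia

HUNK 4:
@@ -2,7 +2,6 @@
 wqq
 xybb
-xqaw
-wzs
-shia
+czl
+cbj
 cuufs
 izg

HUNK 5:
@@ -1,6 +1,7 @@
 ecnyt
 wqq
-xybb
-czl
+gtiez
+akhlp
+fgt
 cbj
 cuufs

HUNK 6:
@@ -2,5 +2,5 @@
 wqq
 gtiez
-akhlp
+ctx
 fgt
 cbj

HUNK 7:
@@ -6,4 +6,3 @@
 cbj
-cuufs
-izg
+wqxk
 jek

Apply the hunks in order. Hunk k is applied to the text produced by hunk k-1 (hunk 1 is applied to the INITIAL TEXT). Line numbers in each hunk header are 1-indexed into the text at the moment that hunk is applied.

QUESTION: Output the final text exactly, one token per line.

Hunk 1: at line 7 remove [zcv,bvco] add [wmyas,gmijv] -> 11 lines: ecnyt wqq dwca wzs shia cuufs yan wmyas gmijv jek ggq
Hunk 2: at line 5 remove [yan,wmyas,gmijv] add [izg] -> 9 lines: ecnyt wqq dwca wzs shia cuufs izg jek ggq
Hunk 3: at line 1 remove [dwca] add [xybb,xqaw] -> 10 lines: ecnyt wqq xybb xqaw wzs shia cuufs izg jek ggq
Hunk 4: at line 2 remove [xqaw,wzs,shia] add [czl,cbj] -> 9 lines: ecnyt wqq xybb czl cbj cuufs izg jek ggq
Hunk 5: at line 1 remove [xybb,czl] add [gtiez,akhlp,fgt] -> 10 lines: ecnyt wqq gtiez akhlp fgt cbj cuufs izg jek ggq
Hunk 6: at line 2 remove [akhlp] add [ctx] -> 10 lines: ecnyt wqq gtiez ctx fgt cbj cuufs izg jek ggq
Hunk 7: at line 6 remove [cuufs,izg] add [wqxk] -> 9 lines: ecnyt wqq gtiez ctx fgt cbj wqxk jek ggq

Answer: ecnyt
wqq
gtiez
ctx
fgt
cbj
wqxk
jek
ggq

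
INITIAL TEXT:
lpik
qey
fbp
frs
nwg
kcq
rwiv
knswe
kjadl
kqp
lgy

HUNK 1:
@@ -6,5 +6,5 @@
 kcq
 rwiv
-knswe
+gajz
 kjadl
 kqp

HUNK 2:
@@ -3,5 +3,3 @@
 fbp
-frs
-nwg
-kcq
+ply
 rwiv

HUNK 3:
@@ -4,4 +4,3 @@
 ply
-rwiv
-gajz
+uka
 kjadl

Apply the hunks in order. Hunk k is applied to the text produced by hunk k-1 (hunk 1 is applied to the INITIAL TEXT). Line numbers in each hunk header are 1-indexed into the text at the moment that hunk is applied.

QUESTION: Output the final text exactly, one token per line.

Answer: lpik
qey
fbp
ply
uka
kjadl
kqp
lgy

Derivation:
Hunk 1: at line 6 remove [knswe] add [gajz] -> 11 lines: lpik qey fbp frs nwg kcq rwiv gajz kjadl kqp lgy
Hunk 2: at line 3 remove [frs,nwg,kcq] add [ply] -> 9 lines: lpik qey fbp ply rwiv gajz kjadl kqp lgy
Hunk 3: at line 4 remove [rwiv,gajz] add [uka] -> 8 lines: lpik qey fbp ply uka kjadl kqp lgy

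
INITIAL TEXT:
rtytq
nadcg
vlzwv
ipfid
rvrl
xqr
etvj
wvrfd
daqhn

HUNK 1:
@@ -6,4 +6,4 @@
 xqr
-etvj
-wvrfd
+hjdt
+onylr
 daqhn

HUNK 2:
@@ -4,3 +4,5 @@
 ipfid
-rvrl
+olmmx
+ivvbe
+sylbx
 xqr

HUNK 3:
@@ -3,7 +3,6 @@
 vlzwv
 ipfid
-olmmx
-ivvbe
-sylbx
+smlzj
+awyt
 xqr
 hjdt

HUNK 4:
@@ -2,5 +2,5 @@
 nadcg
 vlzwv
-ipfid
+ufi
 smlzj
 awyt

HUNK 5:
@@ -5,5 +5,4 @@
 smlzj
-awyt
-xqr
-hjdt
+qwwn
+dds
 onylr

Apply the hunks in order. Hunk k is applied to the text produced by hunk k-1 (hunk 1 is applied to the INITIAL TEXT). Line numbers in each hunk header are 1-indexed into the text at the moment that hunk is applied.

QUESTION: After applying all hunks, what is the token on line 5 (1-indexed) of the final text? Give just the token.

Hunk 1: at line 6 remove [etvj,wvrfd] add [hjdt,onylr] -> 9 lines: rtytq nadcg vlzwv ipfid rvrl xqr hjdt onylr daqhn
Hunk 2: at line 4 remove [rvrl] add [olmmx,ivvbe,sylbx] -> 11 lines: rtytq nadcg vlzwv ipfid olmmx ivvbe sylbx xqr hjdt onylr daqhn
Hunk 3: at line 3 remove [olmmx,ivvbe,sylbx] add [smlzj,awyt] -> 10 lines: rtytq nadcg vlzwv ipfid smlzj awyt xqr hjdt onylr daqhn
Hunk 4: at line 2 remove [ipfid] add [ufi] -> 10 lines: rtytq nadcg vlzwv ufi smlzj awyt xqr hjdt onylr daqhn
Hunk 5: at line 5 remove [awyt,xqr,hjdt] add [qwwn,dds] -> 9 lines: rtytq nadcg vlzwv ufi smlzj qwwn dds onylr daqhn
Final line 5: smlzj

Answer: smlzj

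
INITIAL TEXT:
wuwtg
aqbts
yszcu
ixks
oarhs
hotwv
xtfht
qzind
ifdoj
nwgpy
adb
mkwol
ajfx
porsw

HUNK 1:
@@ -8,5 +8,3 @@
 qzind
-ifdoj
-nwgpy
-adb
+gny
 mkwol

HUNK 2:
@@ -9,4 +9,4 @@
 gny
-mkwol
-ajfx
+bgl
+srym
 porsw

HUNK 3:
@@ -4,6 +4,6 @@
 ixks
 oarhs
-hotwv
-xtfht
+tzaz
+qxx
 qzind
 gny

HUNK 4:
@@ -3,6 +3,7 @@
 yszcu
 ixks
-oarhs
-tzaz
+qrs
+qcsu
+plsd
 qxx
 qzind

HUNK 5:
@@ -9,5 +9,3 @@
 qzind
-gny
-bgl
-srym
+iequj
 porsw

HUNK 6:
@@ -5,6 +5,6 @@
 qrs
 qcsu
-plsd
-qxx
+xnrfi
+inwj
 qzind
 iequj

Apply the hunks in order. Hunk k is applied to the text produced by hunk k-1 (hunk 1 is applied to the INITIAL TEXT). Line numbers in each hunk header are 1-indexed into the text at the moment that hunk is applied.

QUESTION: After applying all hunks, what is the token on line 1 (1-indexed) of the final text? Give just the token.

Answer: wuwtg

Derivation:
Hunk 1: at line 8 remove [ifdoj,nwgpy,adb] add [gny] -> 12 lines: wuwtg aqbts yszcu ixks oarhs hotwv xtfht qzind gny mkwol ajfx porsw
Hunk 2: at line 9 remove [mkwol,ajfx] add [bgl,srym] -> 12 lines: wuwtg aqbts yszcu ixks oarhs hotwv xtfht qzind gny bgl srym porsw
Hunk 3: at line 4 remove [hotwv,xtfht] add [tzaz,qxx] -> 12 lines: wuwtg aqbts yszcu ixks oarhs tzaz qxx qzind gny bgl srym porsw
Hunk 4: at line 3 remove [oarhs,tzaz] add [qrs,qcsu,plsd] -> 13 lines: wuwtg aqbts yszcu ixks qrs qcsu plsd qxx qzind gny bgl srym porsw
Hunk 5: at line 9 remove [gny,bgl,srym] add [iequj] -> 11 lines: wuwtg aqbts yszcu ixks qrs qcsu plsd qxx qzind iequj porsw
Hunk 6: at line 5 remove [plsd,qxx] add [xnrfi,inwj] -> 11 lines: wuwtg aqbts yszcu ixks qrs qcsu xnrfi inwj qzind iequj porsw
Final line 1: wuwtg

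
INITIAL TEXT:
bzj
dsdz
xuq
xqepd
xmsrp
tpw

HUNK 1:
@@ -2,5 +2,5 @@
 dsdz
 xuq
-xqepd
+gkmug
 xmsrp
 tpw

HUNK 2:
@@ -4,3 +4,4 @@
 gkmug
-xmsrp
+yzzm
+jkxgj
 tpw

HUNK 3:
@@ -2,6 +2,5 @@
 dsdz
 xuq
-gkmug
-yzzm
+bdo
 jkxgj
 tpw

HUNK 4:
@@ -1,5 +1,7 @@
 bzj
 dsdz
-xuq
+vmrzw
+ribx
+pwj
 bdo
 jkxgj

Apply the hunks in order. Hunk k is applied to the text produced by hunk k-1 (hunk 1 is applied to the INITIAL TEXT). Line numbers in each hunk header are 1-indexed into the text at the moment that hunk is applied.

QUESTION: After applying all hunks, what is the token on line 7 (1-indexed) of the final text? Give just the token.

Answer: jkxgj

Derivation:
Hunk 1: at line 2 remove [xqepd] add [gkmug] -> 6 lines: bzj dsdz xuq gkmug xmsrp tpw
Hunk 2: at line 4 remove [xmsrp] add [yzzm,jkxgj] -> 7 lines: bzj dsdz xuq gkmug yzzm jkxgj tpw
Hunk 3: at line 2 remove [gkmug,yzzm] add [bdo] -> 6 lines: bzj dsdz xuq bdo jkxgj tpw
Hunk 4: at line 1 remove [xuq] add [vmrzw,ribx,pwj] -> 8 lines: bzj dsdz vmrzw ribx pwj bdo jkxgj tpw
Final line 7: jkxgj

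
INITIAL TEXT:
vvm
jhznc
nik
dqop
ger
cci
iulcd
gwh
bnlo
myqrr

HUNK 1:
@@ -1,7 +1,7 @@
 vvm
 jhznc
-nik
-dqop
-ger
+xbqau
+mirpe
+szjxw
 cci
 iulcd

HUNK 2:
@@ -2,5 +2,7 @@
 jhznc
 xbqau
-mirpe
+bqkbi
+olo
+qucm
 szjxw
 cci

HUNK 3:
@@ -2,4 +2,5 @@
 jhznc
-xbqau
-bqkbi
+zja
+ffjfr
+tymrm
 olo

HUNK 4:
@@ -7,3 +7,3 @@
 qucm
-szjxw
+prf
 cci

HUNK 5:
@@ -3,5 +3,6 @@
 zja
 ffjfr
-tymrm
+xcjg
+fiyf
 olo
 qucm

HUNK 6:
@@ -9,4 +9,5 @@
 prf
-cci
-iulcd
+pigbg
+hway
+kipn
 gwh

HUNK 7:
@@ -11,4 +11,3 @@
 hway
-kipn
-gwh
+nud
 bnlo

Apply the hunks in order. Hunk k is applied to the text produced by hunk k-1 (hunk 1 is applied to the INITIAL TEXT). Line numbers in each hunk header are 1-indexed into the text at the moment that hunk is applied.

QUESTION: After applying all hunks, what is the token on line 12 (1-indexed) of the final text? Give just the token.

Answer: nud

Derivation:
Hunk 1: at line 1 remove [nik,dqop,ger] add [xbqau,mirpe,szjxw] -> 10 lines: vvm jhznc xbqau mirpe szjxw cci iulcd gwh bnlo myqrr
Hunk 2: at line 2 remove [mirpe] add [bqkbi,olo,qucm] -> 12 lines: vvm jhznc xbqau bqkbi olo qucm szjxw cci iulcd gwh bnlo myqrr
Hunk 3: at line 2 remove [xbqau,bqkbi] add [zja,ffjfr,tymrm] -> 13 lines: vvm jhznc zja ffjfr tymrm olo qucm szjxw cci iulcd gwh bnlo myqrr
Hunk 4: at line 7 remove [szjxw] add [prf] -> 13 lines: vvm jhznc zja ffjfr tymrm olo qucm prf cci iulcd gwh bnlo myqrr
Hunk 5: at line 3 remove [tymrm] add [xcjg,fiyf] -> 14 lines: vvm jhznc zja ffjfr xcjg fiyf olo qucm prf cci iulcd gwh bnlo myqrr
Hunk 6: at line 9 remove [cci,iulcd] add [pigbg,hway,kipn] -> 15 lines: vvm jhznc zja ffjfr xcjg fiyf olo qucm prf pigbg hway kipn gwh bnlo myqrr
Hunk 7: at line 11 remove [kipn,gwh] add [nud] -> 14 lines: vvm jhznc zja ffjfr xcjg fiyf olo qucm prf pigbg hway nud bnlo myqrr
Final line 12: nud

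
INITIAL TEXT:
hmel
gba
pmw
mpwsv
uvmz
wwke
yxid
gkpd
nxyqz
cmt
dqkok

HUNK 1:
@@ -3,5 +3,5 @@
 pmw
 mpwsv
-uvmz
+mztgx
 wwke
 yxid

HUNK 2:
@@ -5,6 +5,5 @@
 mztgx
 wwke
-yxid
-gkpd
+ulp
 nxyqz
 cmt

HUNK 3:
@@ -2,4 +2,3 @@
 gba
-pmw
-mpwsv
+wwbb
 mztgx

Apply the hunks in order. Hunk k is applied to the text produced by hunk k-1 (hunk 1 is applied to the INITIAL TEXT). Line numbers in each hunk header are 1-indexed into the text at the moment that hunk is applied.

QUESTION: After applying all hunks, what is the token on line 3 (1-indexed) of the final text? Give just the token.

Answer: wwbb

Derivation:
Hunk 1: at line 3 remove [uvmz] add [mztgx] -> 11 lines: hmel gba pmw mpwsv mztgx wwke yxid gkpd nxyqz cmt dqkok
Hunk 2: at line 5 remove [yxid,gkpd] add [ulp] -> 10 lines: hmel gba pmw mpwsv mztgx wwke ulp nxyqz cmt dqkok
Hunk 3: at line 2 remove [pmw,mpwsv] add [wwbb] -> 9 lines: hmel gba wwbb mztgx wwke ulp nxyqz cmt dqkok
Final line 3: wwbb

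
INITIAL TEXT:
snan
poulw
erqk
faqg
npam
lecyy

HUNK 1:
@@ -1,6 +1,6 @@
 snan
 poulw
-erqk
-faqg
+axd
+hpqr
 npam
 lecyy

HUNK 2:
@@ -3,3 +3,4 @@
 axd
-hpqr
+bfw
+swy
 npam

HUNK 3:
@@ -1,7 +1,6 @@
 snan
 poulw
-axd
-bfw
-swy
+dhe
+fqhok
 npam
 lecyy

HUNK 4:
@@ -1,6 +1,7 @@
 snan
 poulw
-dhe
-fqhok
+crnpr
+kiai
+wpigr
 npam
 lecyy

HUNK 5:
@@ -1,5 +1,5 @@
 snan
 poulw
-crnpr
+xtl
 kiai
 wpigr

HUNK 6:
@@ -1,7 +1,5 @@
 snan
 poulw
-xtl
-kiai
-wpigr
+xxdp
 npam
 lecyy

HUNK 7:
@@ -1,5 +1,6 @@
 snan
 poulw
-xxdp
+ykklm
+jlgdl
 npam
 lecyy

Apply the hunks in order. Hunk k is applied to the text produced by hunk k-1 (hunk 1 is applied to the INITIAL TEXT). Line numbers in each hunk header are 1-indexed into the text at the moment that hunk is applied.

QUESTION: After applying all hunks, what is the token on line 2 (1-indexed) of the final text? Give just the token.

Hunk 1: at line 1 remove [erqk,faqg] add [axd,hpqr] -> 6 lines: snan poulw axd hpqr npam lecyy
Hunk 2: at line 3 remove [hpqr] add [bfw,swy] -> 7 lines: snan poulw axd bfw swy npam lecyy
Hunk 3: at line 1 remove [axd,bfw,swy] add [dhe,fqhok] -> 6 lines: snan poulw dhe fqhok npam lecyy
Hunk 4: at line 1 remove [dhe,fqhok] add [crnpr,kiai,wpigr] -> 7 lines: snan poulw crnpr kiai wpigr npam lecyy
Hunk 5: at line 1 remove [crnpr] add [xtl] -> 7 lines: snan poulw xtl kiai wpigr npam lecyy
Hunk 6: at line 1 remove [xtl,kiai,wpigr] add [xxdp] -> 5 lines: snan poulw xxdp npam lecyy
Hunk 7: at line 1 remove [xxdp] add [ykklm,jlgdl] -> 6 lines: snan poulw ykklm jlgdl npam lecyy
Final line 2: poulw

Answer: poulw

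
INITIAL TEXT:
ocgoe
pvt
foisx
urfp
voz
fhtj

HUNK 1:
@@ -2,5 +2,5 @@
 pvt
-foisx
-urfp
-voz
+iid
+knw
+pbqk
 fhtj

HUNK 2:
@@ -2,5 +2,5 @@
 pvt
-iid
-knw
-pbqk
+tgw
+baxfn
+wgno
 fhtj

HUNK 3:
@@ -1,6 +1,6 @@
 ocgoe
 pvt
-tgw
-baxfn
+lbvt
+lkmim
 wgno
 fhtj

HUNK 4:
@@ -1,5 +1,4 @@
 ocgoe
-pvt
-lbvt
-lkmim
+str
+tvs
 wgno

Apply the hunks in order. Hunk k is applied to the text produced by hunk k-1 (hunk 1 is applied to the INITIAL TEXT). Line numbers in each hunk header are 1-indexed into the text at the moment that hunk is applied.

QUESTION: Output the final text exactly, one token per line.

Answer: ocgoe
str
tvs
wgno
fhtj

Derivation:
Hunk 1: at line 2 remove [foisx,urfp,voz] add [iid,knw,pbqk] -> 6 lines: ocgoe pvt iid knw pbqk fhtj
Hunk 2: at line 2 remove [iid,knw,pbqk] add [tgw,baxfn,wgno] -> 6 lines: ocgoe pvt tgw baxfn wgno fhtj
Hunk 3: at line 1 remove [tgw,baxfn] add [lbvt,lkmim] -> 6 lines: ocgoe pvt lbvt lkmim wgno fhtj
Hunk 4: at line 1 remove [pvt,lbvt,lkmim] add [str,tvs] -> 5 lines: ocgoe str tvs wgno fhtj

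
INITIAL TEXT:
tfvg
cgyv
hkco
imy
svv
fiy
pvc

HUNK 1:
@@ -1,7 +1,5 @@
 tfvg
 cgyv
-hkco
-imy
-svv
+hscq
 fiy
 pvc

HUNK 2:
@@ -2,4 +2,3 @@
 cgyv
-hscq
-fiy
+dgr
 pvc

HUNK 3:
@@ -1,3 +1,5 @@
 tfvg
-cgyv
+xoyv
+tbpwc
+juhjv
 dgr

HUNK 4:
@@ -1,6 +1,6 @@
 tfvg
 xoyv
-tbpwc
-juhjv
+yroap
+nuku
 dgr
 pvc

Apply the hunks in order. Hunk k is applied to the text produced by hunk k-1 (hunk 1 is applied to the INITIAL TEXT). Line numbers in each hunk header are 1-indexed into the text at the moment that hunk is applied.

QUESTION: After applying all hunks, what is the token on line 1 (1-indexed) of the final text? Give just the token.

Answer: tfvg

Derivation:
Hunk 1: at line 1 remove [hkco,imy,svv] add [hscq] -> 5 lines: tfvg cgyv hscq fiy pvc
Hunk 2: at line 2 remove [hscq,fiy] add [dgr] -> 4 lines: tfvg cgyv dgr pvc
Hunk 3: at line 1 remove [cgyv] add [xoyv,tbpwc,juhjv] -> 6 lines: tfvg xoyv tbpwc juhjv dgr pvc
Hunk 4: at line 1 remove [tbpwc,juhjv] add [yroap,nuku] -> 6 lines: tfvg xoyv yroap nuku dgr pvc
Final line 1: tfvg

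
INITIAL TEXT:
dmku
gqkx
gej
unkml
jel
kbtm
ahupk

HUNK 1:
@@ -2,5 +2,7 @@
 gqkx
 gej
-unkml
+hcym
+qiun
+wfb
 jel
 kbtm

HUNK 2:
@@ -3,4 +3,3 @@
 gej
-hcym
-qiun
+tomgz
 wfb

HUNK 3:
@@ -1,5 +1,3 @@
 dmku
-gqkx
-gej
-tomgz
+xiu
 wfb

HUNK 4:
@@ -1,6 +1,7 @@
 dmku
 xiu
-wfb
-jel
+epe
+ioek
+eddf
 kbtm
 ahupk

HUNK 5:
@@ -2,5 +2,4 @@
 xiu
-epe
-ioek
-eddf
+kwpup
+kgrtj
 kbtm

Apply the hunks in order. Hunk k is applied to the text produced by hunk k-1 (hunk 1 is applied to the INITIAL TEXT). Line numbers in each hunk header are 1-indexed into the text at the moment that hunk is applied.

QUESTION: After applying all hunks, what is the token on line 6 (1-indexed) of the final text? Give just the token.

Answer: ahupk

Derivation:
Hunk 1: at line 2 remove [unkml] add [hcym,qiun,wfb] -> 9 lines: dmku gqkx gej hcym qiun wfb jel kbtm ahupk
Hunk 2: at line 3 remove [hcym,qiun] add [tomgz] -> 8 lines: dmku gqkx gej tomgz wfb jel kbtm ahupk
Hunk 3: at line 1 remove [gqkx,gej,tomgz] add [xiu] -> 6 lines: dmku xiu wfb jel kbtm ahupk
Hunk 4: at line 1 remove [wfb,jel] add [epe,ioek,eddf] -> 7 lines: dmku xiu epe ioek eddf kbtm ahupk
Hunk 5: at line 2 remove [epe,ioek,eddf] add [kwpup,kgrtj] -> 6 lines: dmku xiu kwpup kgrtj kbtm ahupk
Final line 6: ahupk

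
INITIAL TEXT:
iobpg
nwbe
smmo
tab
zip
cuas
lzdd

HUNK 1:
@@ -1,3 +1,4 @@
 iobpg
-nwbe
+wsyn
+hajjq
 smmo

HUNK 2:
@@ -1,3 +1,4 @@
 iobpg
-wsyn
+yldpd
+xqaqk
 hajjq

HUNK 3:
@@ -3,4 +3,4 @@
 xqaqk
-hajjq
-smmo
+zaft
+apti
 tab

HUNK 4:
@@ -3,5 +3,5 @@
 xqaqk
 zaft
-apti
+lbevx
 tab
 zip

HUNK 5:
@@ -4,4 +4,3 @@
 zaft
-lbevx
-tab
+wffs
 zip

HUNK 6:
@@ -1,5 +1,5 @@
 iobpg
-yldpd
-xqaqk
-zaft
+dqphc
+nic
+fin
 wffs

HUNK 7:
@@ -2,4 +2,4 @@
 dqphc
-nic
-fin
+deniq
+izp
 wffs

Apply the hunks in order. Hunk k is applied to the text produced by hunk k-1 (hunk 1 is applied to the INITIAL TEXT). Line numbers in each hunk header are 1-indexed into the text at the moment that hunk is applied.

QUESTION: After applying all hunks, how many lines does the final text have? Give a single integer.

Answer: 8

Derivation:
Hunk 1: at line 1 remove [nwbe] add [wsyn,hajjq] -> 8 lines: iobpg wsyn hajjq smmo tab zip cuas lzdd
Hunk 2: at line 1 remove [wsyn] add [yldpd,xqaqk] -> 9 lines: iobpg yldpd xqaqk hajjq smmo tab zip cuas lzdd
Hunk 3: at line 3 remove [hajjq,smmo] add [zaft,apti] -> 9 lines: iobpg yldpd xqaqk zaft apti tab zip cuas lzdd
Hunk 4: at line 3 remove [apti] add [lbevx] -> 9 lines: iobpg yldpd xqaqk zaft lbevx tab zip cuas lzdd
Hunk 5: at line 4 remove [lbevx,tab] add [wffs] -> 8 lines: iobpg yldpd xqaqk zaft wffs zip cuas lzdd
Hunk 6: at line 1 remove [yldpd,xqaqk,zaft] add [dqphc,nic,fin] -> 8 lines: iobpg dqphc nic fin wffs zip cuas lzdd
Hunk 7: at line 2 remove [nic,fin] add [deniq,izp] -> 8 lines: iobpg dqphc deniq izp wffs zip cuas lzdd
Final line count: 8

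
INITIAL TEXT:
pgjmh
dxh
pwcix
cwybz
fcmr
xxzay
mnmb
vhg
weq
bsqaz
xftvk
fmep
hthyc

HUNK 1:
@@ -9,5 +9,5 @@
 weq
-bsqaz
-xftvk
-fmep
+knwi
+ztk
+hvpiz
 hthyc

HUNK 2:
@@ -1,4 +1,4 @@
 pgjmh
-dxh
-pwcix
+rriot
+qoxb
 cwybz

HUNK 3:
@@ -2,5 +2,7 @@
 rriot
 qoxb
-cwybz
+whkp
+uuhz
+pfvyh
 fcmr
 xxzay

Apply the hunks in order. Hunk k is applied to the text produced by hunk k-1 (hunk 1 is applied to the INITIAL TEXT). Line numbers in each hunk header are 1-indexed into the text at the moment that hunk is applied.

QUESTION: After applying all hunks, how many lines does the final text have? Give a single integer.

Hunk 1: at line 9 remove [bsqaz,xftvk,fmep] add [knwi,ztk,hvpiz] -> 13 lines: pgjmh dxh pwcix cwybz fcmr xxzay mnmb vhg weq knwi ztk hvpiz hthyc
Hunk 2: at line 1 remove [dxh,pwcix] add [rriot,qoxb] -> 13 lines: pgjmh rriot qoxb cwybz fcmr xxzay mnmb vhg weq knwi ztk hvpiz hthyc
Hunk 3: at line 2 remove [cwybz] add [whkp,uuhz,pfvyh] -> 15 lines: pgjmh rriot qoxb whkp uuhz pfvyh fcmr xxzay mnmb vhg weq knwi ztk hvpiz hthyc
Final line count: 15

Answer: 15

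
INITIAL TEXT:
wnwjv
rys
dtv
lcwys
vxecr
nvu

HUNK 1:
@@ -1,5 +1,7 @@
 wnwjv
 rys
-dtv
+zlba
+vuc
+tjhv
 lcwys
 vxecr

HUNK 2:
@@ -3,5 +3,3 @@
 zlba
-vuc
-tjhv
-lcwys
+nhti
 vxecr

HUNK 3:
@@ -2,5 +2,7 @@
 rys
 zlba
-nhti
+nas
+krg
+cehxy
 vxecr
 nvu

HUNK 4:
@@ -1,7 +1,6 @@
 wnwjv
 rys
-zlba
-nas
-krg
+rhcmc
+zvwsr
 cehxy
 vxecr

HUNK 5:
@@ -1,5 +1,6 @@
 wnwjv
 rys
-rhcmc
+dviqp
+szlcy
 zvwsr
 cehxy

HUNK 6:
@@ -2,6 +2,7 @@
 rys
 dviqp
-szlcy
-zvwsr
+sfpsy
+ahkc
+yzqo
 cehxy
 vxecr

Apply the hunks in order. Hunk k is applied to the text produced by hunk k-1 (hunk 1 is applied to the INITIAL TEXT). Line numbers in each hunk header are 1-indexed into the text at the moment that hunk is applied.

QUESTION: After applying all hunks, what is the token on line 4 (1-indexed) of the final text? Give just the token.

Hunk 1: at line 1 remove [dtv] add [zlba,vuc,tjhv] -> 8 lines: wnwjv rys zlba vuc tjhv lcwys vxecr nvu
Hunk 2: at line 3 remove [vuc,tjhv,lcwys] add [nhti] -> 6 lines: wnwjv rys zlba nhti vxecr nvu
Hunk 3: at line 2 remove [nhti] add [nas,krg,cehxy] -> 8 lines: wnwjv rys zlba nas krg cehxy vxecr nvu
Hunk 4: at line 1 remove [zlba,nas,krg] add [rhcmc,zvwsr] -> 7 lines: wnwjv rys rhcmc zvwsr cehxy vxecr nvu
Hunk 5: at line 1 remove [rhcmc] add [dviqp,szlcy] -> 8 lines: wnwjv rys dviqp szlcy zvwsr cehxy vxecr nvu
Hunk 6: at line 2 remove [szlcy,zvwsr] add [sfpsy,ahkc,yzqo] -> 9 lines: wnwjv rys dviqp sfpsy ahkc yzqo cehxy vxecr nvu
Final line 4: sfpsy

Answer: sfpsy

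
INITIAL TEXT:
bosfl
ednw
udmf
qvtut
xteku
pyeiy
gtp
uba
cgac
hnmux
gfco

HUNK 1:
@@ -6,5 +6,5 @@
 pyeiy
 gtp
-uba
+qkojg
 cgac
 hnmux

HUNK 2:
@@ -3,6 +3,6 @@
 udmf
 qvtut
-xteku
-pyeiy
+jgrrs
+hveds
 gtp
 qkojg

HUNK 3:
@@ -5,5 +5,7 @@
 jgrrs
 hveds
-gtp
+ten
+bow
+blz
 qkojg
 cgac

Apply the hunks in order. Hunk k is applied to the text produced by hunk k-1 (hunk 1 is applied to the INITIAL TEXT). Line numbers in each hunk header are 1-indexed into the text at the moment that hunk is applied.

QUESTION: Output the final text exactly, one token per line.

Answer: bosfl
ednw
udmf
qvtut
jgrrs
hveds
ten
bow
blz
qkojg
cgac
hnmux
gfco

Derivation:
Hunk 1: at line 6 remove [uba] add [qkojg] -> 11 lines: bosfl ednw udmf qvtut xteku pyeiy gtp qkojg cgac hnmux gfco
Hunk 2: at line 3 remove [xteku,pyeiy] add [jgrrs,hveds] -> 11 lines: bosfl ednw udmf qvtut jgrrs hveds gtp qkojg cgac hnmux gfco
Hunk 3: at line 5 remove [gtp] add [ten,bow,blz] -> 13 lines: bosfl ednw udmf qvtut jgrrs hveds ten bow blz qkojg cgac hnmux gfco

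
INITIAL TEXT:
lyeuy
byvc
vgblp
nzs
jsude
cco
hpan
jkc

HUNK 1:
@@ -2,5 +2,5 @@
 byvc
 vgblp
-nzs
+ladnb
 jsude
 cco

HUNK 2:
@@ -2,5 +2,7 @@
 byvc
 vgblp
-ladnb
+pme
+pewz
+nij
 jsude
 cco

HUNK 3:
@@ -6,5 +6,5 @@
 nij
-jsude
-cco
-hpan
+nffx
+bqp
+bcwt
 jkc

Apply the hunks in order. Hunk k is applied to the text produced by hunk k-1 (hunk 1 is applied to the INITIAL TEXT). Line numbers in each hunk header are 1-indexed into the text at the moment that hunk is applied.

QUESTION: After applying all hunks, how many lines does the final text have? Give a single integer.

Answer: 10

Derivation:
Hunk 1: at line 2 remove [nzs] add [ladnb] -> 8 lines: lyeuy byvc vgblp ladnb jsude cco hpan jkc
Hunk 2: at line 2 remove [ladnb] add [pme,pewz,nij] -> 10 lines: lyeuy byvc vgblp pme pewz nij jsude cco hpan jkc
Hunk 3: at line 6 remove [jsude,cco,hpan] add [nffx,bqp,bcwt] -> 10 lines: lyeuy byvc vgblp pme pewz nij nffx bqp bcwt jkc
Final line count: 10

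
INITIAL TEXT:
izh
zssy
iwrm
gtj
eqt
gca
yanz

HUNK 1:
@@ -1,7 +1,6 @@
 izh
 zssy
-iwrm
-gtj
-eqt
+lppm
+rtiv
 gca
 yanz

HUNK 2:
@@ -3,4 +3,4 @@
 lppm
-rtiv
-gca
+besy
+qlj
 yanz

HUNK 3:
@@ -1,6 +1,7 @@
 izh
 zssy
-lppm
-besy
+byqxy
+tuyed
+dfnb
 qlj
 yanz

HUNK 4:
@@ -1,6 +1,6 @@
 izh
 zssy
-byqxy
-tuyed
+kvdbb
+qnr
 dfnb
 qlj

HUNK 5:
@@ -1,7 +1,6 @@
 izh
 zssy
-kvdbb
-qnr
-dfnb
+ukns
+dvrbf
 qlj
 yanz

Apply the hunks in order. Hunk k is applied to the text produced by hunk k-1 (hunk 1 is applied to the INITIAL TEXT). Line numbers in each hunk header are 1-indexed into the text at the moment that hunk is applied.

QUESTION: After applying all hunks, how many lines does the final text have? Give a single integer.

Answer: 6

Derivation:
Hunk 1: at line 1 remove [iwrm,gtj,eqt] add [lppm,rtiv] -> 6 lines: izh zssy lppm rtiv gca yanz
Hunk 2: at line 3 remove [rtiv,gca] add [besy,qlj] -> 6 lines: izh zssy lppm besy qlj yanz
Hunk 3: at line 1 remove [lppm,besy] add [byqxy,tuyed,dfnb] -> 7 lines: izh zssy byqxy tuyed dfnb qlj yanz
Hunk 4: at line 1 remove [byqxy,tuyed] add [kvdbb,qnr] -> 7 lines: izh zssy kvdbb qnr dfnb qlj yanz
Hunk 5: at line 1 remove [kvdbb,qnr,dfnb] add [ukns,dvrbf] -> 6 lines: izh zssy ukns dvrbf qlj yanz
Final line count: 6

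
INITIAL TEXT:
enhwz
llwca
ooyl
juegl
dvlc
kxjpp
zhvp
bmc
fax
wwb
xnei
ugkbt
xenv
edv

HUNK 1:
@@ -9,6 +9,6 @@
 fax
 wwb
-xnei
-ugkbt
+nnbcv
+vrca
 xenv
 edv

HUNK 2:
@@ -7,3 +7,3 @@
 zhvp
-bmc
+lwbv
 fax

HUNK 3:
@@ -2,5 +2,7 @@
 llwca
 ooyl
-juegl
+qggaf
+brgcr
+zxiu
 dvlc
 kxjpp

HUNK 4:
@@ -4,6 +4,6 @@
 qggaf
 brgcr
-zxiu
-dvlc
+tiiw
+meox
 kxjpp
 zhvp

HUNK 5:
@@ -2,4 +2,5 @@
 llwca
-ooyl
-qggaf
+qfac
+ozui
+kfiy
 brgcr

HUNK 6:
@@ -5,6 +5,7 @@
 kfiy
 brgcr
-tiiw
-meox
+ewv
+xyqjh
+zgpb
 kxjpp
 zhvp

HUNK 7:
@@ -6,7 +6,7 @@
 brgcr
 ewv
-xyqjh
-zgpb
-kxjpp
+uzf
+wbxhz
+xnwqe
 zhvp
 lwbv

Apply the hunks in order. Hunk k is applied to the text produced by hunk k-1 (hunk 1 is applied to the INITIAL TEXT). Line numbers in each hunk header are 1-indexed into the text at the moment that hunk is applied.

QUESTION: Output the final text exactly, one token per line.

Answer: enhwz
llwca
qfac
ozui
kfiy
brgcr
ewv
uzf
wbxhz
xnwqe
zhvp
lwbv
fax
wwb
nnbcv
vrca
xenv
edv

Derivation:
Hunk 1: at line 9 remove [xnei,ugkbt] add [nnbcv,vrca] -> 14 lines: enhwz llwca ooyl juegl dvlc kxjpp zhvp bmc fax wwb nnbcv vrca xenv edv
Hunk 2: at line 7 remove [bmc] add [lwbv] -> 14 lines: enhwz llwca ooyl juegl dvlc kxjpp zhvp lwbv fax wwb nnbcv vrca xenv edv
Hunk 3: at line 2 remove [juegl] add [qggaf,brgcr,zxiu] -> 16 lines: enhwz llwca ooyl qggaf brgcr zxiu dvlc kxjpp zhvp lwbv fax wwb nnbcv vrca xenv edv
Hunk 4: at line 4 remove [zxiu,dvlc] add [tiiw,meox] -> 16 lines: enhwz llwca ooyl qggaf brgcr tiiw meox kxjpp zhvp lwbv fax wwb nnbcv vrca xenv edv
Hunk 5: at line 2 remove [ooyl,qggaf] add [qfac,ozui,kfiy] -> 17 lines: enhwz llwca qfac ozui kfiy brgcr tiiw meox kxjpp zhvp lwbv fax wwb nnbcv vrca xenv edv
Hunk 6: at line 5 remove [tiiw,meox] add [ewv,xyqjh,zgpb] -> 18 lines: enhwz llwca qfac ozui kfiy brgcr ewv xyqjh zgpb kxjpp zhvp lwbv fax wwb nnbcv vrca xenv edv
Hunk 7: at line 6 remove [xyqjh,zgpb,kxjpp] add [uzf,wbxhz,xnwqe] -> 18 lines: enhwz llwca qfac ozui kfiy brgcr ewv uzf wbxhz xnwqe zhvp lwbv fax wwb nnbcv vrca xenv edv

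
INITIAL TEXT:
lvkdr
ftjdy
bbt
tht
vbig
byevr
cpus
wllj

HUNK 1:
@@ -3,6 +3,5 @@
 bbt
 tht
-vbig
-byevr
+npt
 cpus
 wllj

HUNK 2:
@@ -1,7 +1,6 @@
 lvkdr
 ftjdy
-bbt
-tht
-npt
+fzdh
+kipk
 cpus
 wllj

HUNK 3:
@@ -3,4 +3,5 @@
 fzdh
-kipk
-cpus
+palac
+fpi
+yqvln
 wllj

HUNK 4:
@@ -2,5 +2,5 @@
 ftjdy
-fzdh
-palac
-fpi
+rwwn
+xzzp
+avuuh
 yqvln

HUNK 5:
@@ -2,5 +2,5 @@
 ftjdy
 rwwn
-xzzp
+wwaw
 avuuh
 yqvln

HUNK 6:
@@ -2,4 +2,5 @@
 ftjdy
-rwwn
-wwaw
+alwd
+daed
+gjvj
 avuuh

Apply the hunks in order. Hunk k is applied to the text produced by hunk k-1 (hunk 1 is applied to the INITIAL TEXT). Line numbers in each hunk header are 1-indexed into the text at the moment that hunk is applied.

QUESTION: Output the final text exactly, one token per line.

Hunk 1: at line 3 remove [vbig,byevr] add [npt] -> 7 lines: lvkdr ftjdy bbt tht npt cpus wllj
Hunk 2: at line 1 remove [bbt,tht,npt] add [fzdh,kipk] -> 6 lines: lvkdr ftjdy fzdh kipk cpus wllj
Hunk 3: at line 3 remove [kipk,cpus] add [palac,fpi,yqvln] -> 7 lines: lvkdr ftjdy fzdh palac fpi yqvln wllj
Hunk 4: at line 2 remove [fzdh,palac,fpi] add [rwwn,xzzp,avuuh] -> 7 lines: lvkdr ftjdy rwwn xzzp avuuh yqvln wllj
Hunk 5: at line 2 remove [xzzp] add [wwaw] -> 7 lines: lvkdr ftjdy rwwn wwaw avuuh yqvln wllj
Hunk 6: at line 2 remove [rwwn,wwaw] add [alwd,daed,gjvj] -> 8 lines: lvkdr ftjdy alwd daed gjvj avuuh yqvln wllj

Answer: lvkdr
ftjdy
alwd
daed
gjvj
avuuh
yqvln
wllj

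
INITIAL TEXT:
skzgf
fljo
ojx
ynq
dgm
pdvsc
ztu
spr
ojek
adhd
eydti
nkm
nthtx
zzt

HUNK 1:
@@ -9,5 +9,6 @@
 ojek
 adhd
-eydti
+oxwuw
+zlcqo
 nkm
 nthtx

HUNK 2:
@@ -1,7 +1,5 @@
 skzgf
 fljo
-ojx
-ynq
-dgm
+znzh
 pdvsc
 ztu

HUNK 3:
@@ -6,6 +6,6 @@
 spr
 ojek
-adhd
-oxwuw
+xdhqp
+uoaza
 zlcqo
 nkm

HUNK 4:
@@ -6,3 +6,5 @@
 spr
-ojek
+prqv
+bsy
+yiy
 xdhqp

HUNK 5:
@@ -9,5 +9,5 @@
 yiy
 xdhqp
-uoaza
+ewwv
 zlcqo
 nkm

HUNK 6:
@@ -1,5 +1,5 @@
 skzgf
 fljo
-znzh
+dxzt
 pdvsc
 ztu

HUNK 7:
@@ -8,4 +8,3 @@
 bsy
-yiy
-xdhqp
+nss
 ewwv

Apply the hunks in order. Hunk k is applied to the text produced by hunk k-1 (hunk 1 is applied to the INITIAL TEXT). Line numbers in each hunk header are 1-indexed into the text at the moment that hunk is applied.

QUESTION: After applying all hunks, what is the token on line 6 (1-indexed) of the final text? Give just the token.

Hunk 1: at line 9 remove [eydti] add [oxwuw,zlcqo] -> 15 lines: skzgf fljo ojx ynq dgm pdvsc ztu spr ojek adhd oxwuw zlcqo nkm nthtx zzt
Hunk 2: at line 1 remove [ojx,ynq,dgm] add [znzh] -> 13 lines: skzgf fljo znzh pdvsc ztu spr ojek adhd oxwuw zlcqo nkm nthtx zzt
Hunk 3: at line 6 remove [adhd,oxwuw] add [xdhqp,uoaza] -> 13 lines: skzgf fljo znzh pdvsc ztu spr ojek xdhqp uoaza zlcqo nkm nthtx zzt
Hunk 4: at line 6 remove [ojek] add [prqv,bsy,yiy] -> 15 lines: skzgf fljo znzh pdvsc ztu spr prqv bsy yiy xdhqp uoaza zlcqo nkm nthtx zzt
Hunk 5: at line 9 remove [uoaza] add [ewwv] -> 15 lines: skzgf fljo znzh pdvsc ztu spr prqv bsy yiy xdhqp ewwv zlcqo nkm nthtx zzt
Hunk 6: at line 1 remove [znzh] add [dxzt] -> 15 lines: skzgf fljo dxzt pdvsc ztu spr prqv bsy yiy xdhqp ewwv zlcqo nkm nthtx zzt
Hunk 7: at line 8 remove [yiy,xdhqp] add [nss] -> 14 lines: skzgf fljo dxzt pdvsc ztu spr prqv bsy nss ewwv zlcqo nkm nthtx zzt
Final line 6: spr

Answer: spr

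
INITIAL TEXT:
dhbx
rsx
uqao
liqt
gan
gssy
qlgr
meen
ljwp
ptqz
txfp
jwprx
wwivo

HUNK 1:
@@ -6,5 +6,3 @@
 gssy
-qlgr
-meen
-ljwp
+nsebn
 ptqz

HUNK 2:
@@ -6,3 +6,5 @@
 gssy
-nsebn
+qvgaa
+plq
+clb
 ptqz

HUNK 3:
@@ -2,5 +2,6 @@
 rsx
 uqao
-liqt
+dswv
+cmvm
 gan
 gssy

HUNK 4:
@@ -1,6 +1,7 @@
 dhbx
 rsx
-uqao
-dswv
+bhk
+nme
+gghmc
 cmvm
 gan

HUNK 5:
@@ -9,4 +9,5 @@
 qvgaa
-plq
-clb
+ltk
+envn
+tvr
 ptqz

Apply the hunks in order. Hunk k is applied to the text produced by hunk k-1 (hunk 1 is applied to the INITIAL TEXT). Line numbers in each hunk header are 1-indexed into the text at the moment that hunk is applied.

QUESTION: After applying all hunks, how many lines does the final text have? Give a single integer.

Answer: 16

Derivation:
Hunk 1: at line 6 remove [qlgr,meen,ljwp] add [nsebn] -> 11 lines: dhbx rsx uqao liqt gan gssy nsebn ptqz txfp jwprx wwivo
Hunk 2: at line 6 remove [nsebn] add [qvgaa,plq,clb] -> 13 lines: dhbx rsx uqao liqt gan gssy qvgaa plq clb ptqz txfp jwprx wwivo
Hunk 3: at line 2 remove [liqt] add [dswv,cmvm] -> 14 lines: dhbx rsx uqao dswv cmvm gan gssy qvgaa plq clb ptqz txfp jwprx wwivo
Hunk 4: at line 1 remove [uqao,dswv] add [bhk,nme,gghmc] -> 15 lines: dhbx rsx bhk nme gghmc cmvm gan gssy qvgaa plq clb ptqz txfp jwprx wwivo
Hunk 5: at line 9 remove [plq,clb] add [ltk,envn,tvr] -> 16 lines: dhbx rsx bhk nme gghmc cmvm gan gssy qvgaa ltk envn tvr ptqz txfp jwprx wwivo
Final line count: 16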